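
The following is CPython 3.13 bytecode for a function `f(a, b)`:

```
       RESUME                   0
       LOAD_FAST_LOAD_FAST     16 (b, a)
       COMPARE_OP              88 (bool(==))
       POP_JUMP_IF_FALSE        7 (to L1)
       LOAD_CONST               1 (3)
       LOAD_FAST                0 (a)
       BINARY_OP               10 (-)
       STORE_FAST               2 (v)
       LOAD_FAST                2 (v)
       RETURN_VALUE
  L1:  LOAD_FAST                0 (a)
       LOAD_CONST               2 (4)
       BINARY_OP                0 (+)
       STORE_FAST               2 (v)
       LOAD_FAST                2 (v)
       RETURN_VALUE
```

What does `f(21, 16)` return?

25

LOAD_FAST_LOAD_FAST b,a → push 16,21. Stack: [16, 21]
COMPARE_OP bool(==) → 16 vs 21 = False. Stack: [False]
POP_JUMP_IF_FALSE → pop False; jump. Stack: []
LOAD_FAST a → push 21. Stack: [21]
LOAD_CONST → push 4. Stack: [21, 4]
BINARY_OP + → 21 + 4 = 25. Stack: [25]
STORE_FAST v → v=25. Stack: []
LOAD_FAST v → push 25. Stack: [25]
RETURN_VALUE → return 25.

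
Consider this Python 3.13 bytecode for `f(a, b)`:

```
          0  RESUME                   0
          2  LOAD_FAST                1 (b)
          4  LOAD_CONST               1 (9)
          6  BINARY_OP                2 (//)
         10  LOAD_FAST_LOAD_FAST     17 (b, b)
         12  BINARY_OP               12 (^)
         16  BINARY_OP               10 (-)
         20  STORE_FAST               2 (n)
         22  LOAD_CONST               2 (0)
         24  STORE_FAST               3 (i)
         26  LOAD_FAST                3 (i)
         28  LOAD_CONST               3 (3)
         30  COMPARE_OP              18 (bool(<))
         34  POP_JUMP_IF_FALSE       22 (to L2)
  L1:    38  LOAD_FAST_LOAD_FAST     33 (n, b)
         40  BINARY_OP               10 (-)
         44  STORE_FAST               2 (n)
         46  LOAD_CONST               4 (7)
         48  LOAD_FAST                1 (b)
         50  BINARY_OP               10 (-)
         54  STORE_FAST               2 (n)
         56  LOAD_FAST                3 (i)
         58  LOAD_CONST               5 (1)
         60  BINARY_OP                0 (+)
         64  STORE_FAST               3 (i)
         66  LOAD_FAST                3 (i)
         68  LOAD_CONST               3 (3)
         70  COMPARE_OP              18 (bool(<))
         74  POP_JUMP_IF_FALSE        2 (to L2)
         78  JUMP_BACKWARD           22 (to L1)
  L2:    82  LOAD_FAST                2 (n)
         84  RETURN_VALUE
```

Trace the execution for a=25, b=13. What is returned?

-6

LOAD_FAST b → push 13. Stack: [13]
LOAD_CONST → push 9. Stack: [13, 9]
BINARY_OP // → 13 // 9 = 1. Stack: [1]
LOAD_FAST_LOAD_FAST b,b → push 13,13. Stack: [1, 13, 13]
BINARY_OP ^ → 13 ^ 13 = 0. Stack: [1, 0]
BINARY_OP - → 1 - 0 = 1. Stack: [1]
STORE_FAST n → n=1. Stack: []
LOAD_CONST → push 0. Stack: [0]
STORE_FAST i → i=0. Stack: []
LOAD_FAST i → push 0. Stack: [0]
LOAD_CONST → push 3. Stack: [0, 3]
COMPARE_OP bool(<) → 0 vs 3 = True. Stack: [True]
POP_JUMP_IF_FALSE → pop True; no jump. Stack: []
LOAD_FAST_LOAD_FAST n,b → push 1,13. Stack: [1, 13]
BINARY_OP - → 1 - 13 = -12. Stack: [-12]
STORE_FAST n → n=-12. Stack: []
LOAD_CONST → push 7. Stack: [7]
LOAD_FAST b → push 13. Stack: [7, 13]
BINARY_OP - → 7 - 13 = -6. Stack: [-6]
STORE_FAST n → n=-6. Stack: []
LOAD_FAST i → push 0. Stack: [0]
LOAD_CONST → push 1. Stack: [0, 1]
BINARY_OP + → 0 + 1 = 1. Stack: [1]
STORE_FAST i → i=1. Stack: []
LOAD_FAST i → push 1. Stack: [1]
LOAD_CONST → push 3. Stack: [1, 3]
COMPARE_OP bool(<) → 1 vs 3 = True. Stack: [True]
POP_JUMP_IF_FALSE → pop True; no jump. Stack: []
LOAD_FAST_LOAD_FAST n,b → push -6,13. Stack: [-6, 13]
BINARY_OP - → -6 - 13 = -19. Stack: [-19]
STORE_FAST n → n=-19. Stack: []
LOAD_CONST → push 7. Stack: [7]
LOAD_FAST b → push 13. Stack: [7, 13]
BINARY_OP - → 7 - 13 = -6. Stack: [-6]
STORE_FAST n → n=-6. Stack: []
LOAD_FAST i → push 1. Stack: [1]
LOAD_CONST → push 1. Stack: [1, 1]
BINARY_OP + → 1 + 1 = 2. Stack: [2]
STORE_FAST i → i=2. Stack: []
LOAD_FAST i → push 2. Stack: [2]
LOAD_CONST → push 3. Stack: [2, 3]
COMPARE_OP bool(<) → 2 vs 3 = True. Stack: [True]
POP_JUMP_IF_FALSE → pop True; no jump. Stack: []
LOAD_FAST_LOAD_FAST n,b → push -6,13. Stack: [-6, 13]
BINARY_OP - → -6 - 13 = -19. Stack: [-19]
STORE_FAST n → n=-19. Stack: []
LOAD_CONST → push 7. Stack: [7]
LOAD_FAST b → push 13. Stack: [7, 13]
BINARY_OP - → 7 - 13 = -6. Stack: [-6]
STORE_FAST n → n=-6. Stack: []
LOAD_FAST i → push 2. Stack: [2]
LOAD_CONST → push 1. Stack: [2, 1]
BINARY_OP + → 2 + 1 = 3. Stack: [3]
STORE_FAST i → i=3. Stack: []
LOAD_FAST i → push 3. Stack: [3]
LOAD_CONST → push 3. Stack: [3, 3]
COMPARE_OP bool(<) → 3 vs 3 = False. Stack: [False]
POP_JUMP_IF_FALSE → pop False; jump. Stack: []
LOAD_FAST n → push -6. Stack: [-6]
RETURN_VALUE → return -6.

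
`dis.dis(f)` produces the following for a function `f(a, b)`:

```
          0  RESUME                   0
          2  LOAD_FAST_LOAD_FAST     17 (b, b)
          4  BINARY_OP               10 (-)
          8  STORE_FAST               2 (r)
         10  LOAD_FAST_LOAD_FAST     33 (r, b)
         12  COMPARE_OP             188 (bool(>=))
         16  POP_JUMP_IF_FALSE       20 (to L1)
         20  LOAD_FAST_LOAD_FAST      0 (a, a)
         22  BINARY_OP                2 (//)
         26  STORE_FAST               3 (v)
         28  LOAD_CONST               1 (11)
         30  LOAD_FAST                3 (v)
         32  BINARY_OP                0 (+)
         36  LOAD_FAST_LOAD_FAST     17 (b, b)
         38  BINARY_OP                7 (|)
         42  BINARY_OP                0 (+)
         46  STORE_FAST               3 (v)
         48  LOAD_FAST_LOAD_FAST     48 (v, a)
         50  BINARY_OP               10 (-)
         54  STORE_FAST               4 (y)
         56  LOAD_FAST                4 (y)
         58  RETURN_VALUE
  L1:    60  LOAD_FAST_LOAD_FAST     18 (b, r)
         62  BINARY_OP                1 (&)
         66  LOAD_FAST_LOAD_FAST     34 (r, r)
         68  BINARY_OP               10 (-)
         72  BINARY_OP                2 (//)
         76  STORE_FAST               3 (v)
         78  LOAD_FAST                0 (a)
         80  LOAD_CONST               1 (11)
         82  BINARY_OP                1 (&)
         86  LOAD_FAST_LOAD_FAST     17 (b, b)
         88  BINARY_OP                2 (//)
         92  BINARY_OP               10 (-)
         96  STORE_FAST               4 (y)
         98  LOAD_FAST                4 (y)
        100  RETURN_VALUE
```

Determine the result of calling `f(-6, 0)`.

LOAD_FAST_LOAD_FAST b,b → push 0,0. Stack: [0, 0]
BINARY_OP - → 0 - 0 = 0. Stack: [0]
STORE_FAST r → r=0. Stack: []
LOAD_FAST_LOAD_FAST r,b → push 0,0. Stack: [0, 0]
COMPARE_OP bool(>=) → 0 vs 0 = True. Stack: [True]
POP_JUMP_IF_FALSE → pop True; no jump. Stack: []
LOAD_FAST_LOAD_FAST a,a → push -6,-6. Stack: [-6, -6]
BINARY_OP // → -6 // -6 = 1. Stack: [1]
STORE_FAST v → v=1. Stack: []
LOAD_CONST → push 11. Stack: [11]
LOAD_FAST v → push 1. Stack: [11, 1]
BINARY_OP + → 11 + 1 = 12. Stack: [12]
LOAD_FAST_LOAD_FAST b,b → push 0,0. Stack: [12, 0, 0]
BINARY_OP | → 0 | 0 = 0. Stack: [12, 0]
BINARY_OP + → 12 + 0 = 12. Stack: [12]
STORE_FAST v → v=12. Stack: []
LOAD_FAST_LOAD_FAST v,a → push 12,-6. Stack: [12, -6]
BINARY_OP - → 12 - -6 = 18. Stack: [18]
STORE_FAST y → y=18. Stack: []
LOAD_FAST y → push 18. Stack: [18]
RETURN_VALUE → return 18.

18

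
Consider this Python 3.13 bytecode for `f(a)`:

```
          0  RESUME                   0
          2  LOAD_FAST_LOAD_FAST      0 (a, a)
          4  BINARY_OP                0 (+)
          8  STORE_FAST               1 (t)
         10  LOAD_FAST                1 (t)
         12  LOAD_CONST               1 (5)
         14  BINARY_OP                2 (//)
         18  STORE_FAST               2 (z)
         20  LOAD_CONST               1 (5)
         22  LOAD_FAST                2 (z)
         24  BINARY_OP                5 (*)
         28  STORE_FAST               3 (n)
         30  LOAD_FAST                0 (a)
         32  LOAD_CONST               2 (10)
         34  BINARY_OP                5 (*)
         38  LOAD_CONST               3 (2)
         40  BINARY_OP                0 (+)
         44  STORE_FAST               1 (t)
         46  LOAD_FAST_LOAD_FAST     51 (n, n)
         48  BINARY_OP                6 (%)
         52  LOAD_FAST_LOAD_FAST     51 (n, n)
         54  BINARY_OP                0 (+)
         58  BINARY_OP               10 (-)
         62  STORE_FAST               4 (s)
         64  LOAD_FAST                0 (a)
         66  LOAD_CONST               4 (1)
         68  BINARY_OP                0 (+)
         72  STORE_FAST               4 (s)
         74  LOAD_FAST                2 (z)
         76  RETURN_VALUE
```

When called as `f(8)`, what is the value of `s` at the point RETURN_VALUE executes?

9

LOAD_FAST_LOAD_FAST a,a → push 8,8. Stack: [8, 8]
BINARY_OP + → 8 + 8 = 16. Stack: [16]
STORE_FAST t → t=16. Stack: []
LOAD_FAST t → push 16. Stack: [16]
LOAD_CONST → push 5. Stack: [16, 5]
BINARY_OP // → 16 // 5 = 3. Stack: [3]
STORE_FAST z → z=3. Stack: []
LOAD_CONST → push 5. Stack: [5]
LOAD_FAST z → push 3. Stack: [5, 3]
BINARY_OP * → 5 * 3 = 15. Stack: [15]
STORE_FAST n → n=15. Stack: []
LOAD_FAST a → push 8. Stack: [8]
LOAD_CONST → push 10. Stack: [8, 10]
BINARY_OP * → 8 * 10 = 80. Stack: [80]
LOAD_CONST → push 2. Stack: [80, 2]
BINARY_OP + → 80 + 2 = 82. Stack: [82]
STORE_FAST t → t=82. Stack: []
LOAD_FAST_LOAD_FAST n,n → push 15,15. Stack: [15, 15]
BINARY_OP % → 15 % 15 = 0. Stack: [0]
LOAD_FAST_LOAD_FAST n,n → push 15,15. Stack: [0, 15, 15]
BINARY_OP + → 15 + 15 = 30. Stack: [0, 30]
BINARY_OP - → 0 - 30 = -30. Stack: [-30]
STORE_FAST s → s=-30. Stack: []
LOAD_FAST a → push 8. Stack: [8]
LOAD_CONST → push 1. Stack: [8, 1]
BINARY_OP + → 8 + 1 = 9. Stack: [9]
STORE_FAST s → s=9. Stack: []
LOAD_FAST z → push 3. Stack: [3]
RETURN_VALUE → return 3.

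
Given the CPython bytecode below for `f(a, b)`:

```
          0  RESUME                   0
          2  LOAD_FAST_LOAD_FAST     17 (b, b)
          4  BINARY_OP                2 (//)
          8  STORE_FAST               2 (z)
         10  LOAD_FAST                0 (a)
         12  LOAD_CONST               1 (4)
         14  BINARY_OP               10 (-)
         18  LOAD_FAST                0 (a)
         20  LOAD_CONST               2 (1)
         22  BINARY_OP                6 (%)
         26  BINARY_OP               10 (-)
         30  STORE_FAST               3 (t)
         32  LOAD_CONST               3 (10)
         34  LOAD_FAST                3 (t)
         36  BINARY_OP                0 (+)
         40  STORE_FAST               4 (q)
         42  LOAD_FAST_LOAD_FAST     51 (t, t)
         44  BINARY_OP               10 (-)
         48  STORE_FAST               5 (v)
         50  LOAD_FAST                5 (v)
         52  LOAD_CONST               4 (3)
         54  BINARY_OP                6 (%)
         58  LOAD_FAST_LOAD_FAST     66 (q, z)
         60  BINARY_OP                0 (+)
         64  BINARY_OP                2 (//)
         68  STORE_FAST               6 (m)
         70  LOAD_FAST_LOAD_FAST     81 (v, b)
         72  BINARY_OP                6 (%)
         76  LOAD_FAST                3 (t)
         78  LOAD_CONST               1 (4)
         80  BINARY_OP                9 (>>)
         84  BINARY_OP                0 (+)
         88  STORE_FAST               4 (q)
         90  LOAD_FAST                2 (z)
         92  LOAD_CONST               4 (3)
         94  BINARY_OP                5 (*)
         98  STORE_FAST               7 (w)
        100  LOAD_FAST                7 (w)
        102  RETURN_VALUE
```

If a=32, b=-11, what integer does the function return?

3

LOAD_FAST_LOAD_FAST b,b → push -11,-11. Stack: [-11, -11]
BINARY_OP // → -11 // -11 = 1. Stack: [1]
STORE_FAST z → z=1. Stack: []
LOAD_FAST a → push 32. Stack: [32]
LOAD_CONST → push 4. Stack: [32, 4]
BINARY_OP - → 32 - 4 = 28. Stack: [28]
LOAD_FAST a → push 32. Stack: [28, 32]
LOAD_CONST → push 1. Stack: [28, 32, 1]
BINARY_OP % → 32 % 1 = 0. Stack: [28, 0]
BINARY_OP - → 28 - 0 = 28. Stack: [28]
STORE_FAST t → t=28. Stack: []
LOAD_CONST → push 10. Stack: [10]
LOAD_FAST t → push 28. Stack: [10, 28]
BINARY_OP + → 10 + 28 = 38. Stack: [38]
STORE_FAST q → q=38. Stack: []
LOAD_FAST_LOAD_FAST t,t → push 28,28. Stack: [28, 28]
BINARY_OP - → 28 - 28 = 0. Stack: [0]
STORE_FAST v → v=0. Stack: []
LOAD_FAST v → push 0. Stack: [0]
LOAD_CONST → push 3. Stack: [0, 3]
BINARY_OP % → 0 % 3 = 0. Stack: [0]
LOAD_FAST_LOAD_FAST q,z → push 38,1. Stack: [0, 38, 1]
BINARY_OP + → 38 + 1 = 39. Stack: [0, 39]
BINARY_OP // → 0 // 39 = 0. Stack: [0]
STORE_FAST m → m=0. Stack: []
LOAD_FAST_LOAD_FAST v,b → push 0,-11. Stack: [0, -11]
BINARY_OP % → 0 % -11 = 0. Stack: [0]
LOAD_FAST t → push 28. Stack: [0, 28]
LOAD_CONST → push 4. Stack: [0, 28, 4]
BINARY_OP >> → 28 >> 4 = 1. Stack: [0, 1]
BINARY_OP + → 0 + 1 = 1. Stack: [1]
STORE_FAST q → q=1. Stack: []
LOAD_FAST z → push 1. Stack: [1]
LOAD_CONST → push 3. Stack: [1, 3]
BINARY_OP * → 1 * 3 = 3. Stack: [3]
STORE_FAST w → w=3. Stack: []
LOAD_FAST w → push 3. Stack: [3]
RETURN_VALUE → return 3.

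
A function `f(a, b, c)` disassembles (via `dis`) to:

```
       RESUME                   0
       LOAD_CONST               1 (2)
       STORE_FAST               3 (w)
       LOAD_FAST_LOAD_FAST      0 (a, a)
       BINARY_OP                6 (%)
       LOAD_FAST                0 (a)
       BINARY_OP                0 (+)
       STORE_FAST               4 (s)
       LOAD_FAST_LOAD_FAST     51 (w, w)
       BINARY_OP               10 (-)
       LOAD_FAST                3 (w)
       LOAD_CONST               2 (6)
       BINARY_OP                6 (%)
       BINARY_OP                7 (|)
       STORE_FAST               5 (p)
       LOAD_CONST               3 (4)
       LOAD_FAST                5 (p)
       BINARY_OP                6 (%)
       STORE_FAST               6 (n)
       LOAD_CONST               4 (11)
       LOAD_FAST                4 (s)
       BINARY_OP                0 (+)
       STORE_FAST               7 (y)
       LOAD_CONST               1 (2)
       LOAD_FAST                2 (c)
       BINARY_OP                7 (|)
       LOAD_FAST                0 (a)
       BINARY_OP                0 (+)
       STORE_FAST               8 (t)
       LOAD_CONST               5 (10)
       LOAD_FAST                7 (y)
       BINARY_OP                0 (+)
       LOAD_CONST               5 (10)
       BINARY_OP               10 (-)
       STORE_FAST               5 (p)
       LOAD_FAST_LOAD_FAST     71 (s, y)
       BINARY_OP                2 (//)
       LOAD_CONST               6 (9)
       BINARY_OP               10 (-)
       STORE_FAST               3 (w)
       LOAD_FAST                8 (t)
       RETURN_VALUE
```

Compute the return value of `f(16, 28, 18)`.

34

LOAD_CONST → push 2. Stack: [2]
STORE_FAST w → w=2. Stack: []
LOAD_FAST_LOAD_FAST a,a → push 16,16. Stack: [16, 16]
BINARY_OP % → 16 % 16 = 0. Stack: [0]
LOAD_FAST a → push 16. Stack: [0, 16]
BINARY_OP + → 0 + 16 = 16. Stack: [16]
STORE_FAST s → s=16. Stack: []
LOAD_FAST_LOAD_FAST w,w → push 2,2. Stack: [2, 2]
BINARY_OP - → 2 - 2 = 0. Stack: [0]
LOAD_FAST w → push 2. Stack: [0, 2]
LOAD_CONST → push 6. Stack: [0, 2, 6]
BINARY_OP % → 2 % 6 = 2. Stack: [0, 2]
BINARY_OP | → 0 | 2 = 2. Stack: [2]
STORE_FAST p → p=2. Stack: []
LOAD_CONST → push 4. Stack: [4]
LOAD_FAST p → push 2. Stack: [4, 2]
BINARY_OP % → 4 % 2 = 0. Stack: [0]
STORE_FAST n → n=0. Stack: []
LOAD_CONST → push 11. Stack: [11]
LOAD_FAST s → push 16. Stack: [11, 16]
BINARY_OP + → 11 + 16 = 27. Stack: [27]
STORE_FAST y → y=27. Stack: []
LOAD_CONST → push 2. Stack: [2]
LOAD_FAST c → push 18. Stack: [2, 18]
BINARY_OP | → 2 | 18 = 18. Stack: [18]
LOAD_FAST a → push 16. Stack: [18, 16]
BINARY_OP + → 18 + 16 = 34. Stack: [34]
STORE_FAST t → t=34. Stack: []
LOAD_CONST → push 10. Stack: [10]
LOAD_FAST y → push 27. Stack: [10, 27]
BINARY_OP + → 10 + 27 = 37. Stack: [37]
LOAD_CONST → push 10. Stack: [37, 10]
BINARY_OP - → 37 - 10 = 27. Stack: [27]
STORE_FAST p → p=27. Stack: []
LOAD_FAST_LOAD_FAST s,y → push 16,27. Stack: [16, 27]
BINARY_OP // → 16 // 27 = 0. Stack: [0]
LOAD_CONST → push 9. Stack: [0, 9]
BINARY_OP - → 0 - 9 = -9. Stack: [-9]
STORE_FAST w → w=-9. Stack: []
LOAD_FAST t → push 34. Stack: [34]
RETURN_VALUE → return 34.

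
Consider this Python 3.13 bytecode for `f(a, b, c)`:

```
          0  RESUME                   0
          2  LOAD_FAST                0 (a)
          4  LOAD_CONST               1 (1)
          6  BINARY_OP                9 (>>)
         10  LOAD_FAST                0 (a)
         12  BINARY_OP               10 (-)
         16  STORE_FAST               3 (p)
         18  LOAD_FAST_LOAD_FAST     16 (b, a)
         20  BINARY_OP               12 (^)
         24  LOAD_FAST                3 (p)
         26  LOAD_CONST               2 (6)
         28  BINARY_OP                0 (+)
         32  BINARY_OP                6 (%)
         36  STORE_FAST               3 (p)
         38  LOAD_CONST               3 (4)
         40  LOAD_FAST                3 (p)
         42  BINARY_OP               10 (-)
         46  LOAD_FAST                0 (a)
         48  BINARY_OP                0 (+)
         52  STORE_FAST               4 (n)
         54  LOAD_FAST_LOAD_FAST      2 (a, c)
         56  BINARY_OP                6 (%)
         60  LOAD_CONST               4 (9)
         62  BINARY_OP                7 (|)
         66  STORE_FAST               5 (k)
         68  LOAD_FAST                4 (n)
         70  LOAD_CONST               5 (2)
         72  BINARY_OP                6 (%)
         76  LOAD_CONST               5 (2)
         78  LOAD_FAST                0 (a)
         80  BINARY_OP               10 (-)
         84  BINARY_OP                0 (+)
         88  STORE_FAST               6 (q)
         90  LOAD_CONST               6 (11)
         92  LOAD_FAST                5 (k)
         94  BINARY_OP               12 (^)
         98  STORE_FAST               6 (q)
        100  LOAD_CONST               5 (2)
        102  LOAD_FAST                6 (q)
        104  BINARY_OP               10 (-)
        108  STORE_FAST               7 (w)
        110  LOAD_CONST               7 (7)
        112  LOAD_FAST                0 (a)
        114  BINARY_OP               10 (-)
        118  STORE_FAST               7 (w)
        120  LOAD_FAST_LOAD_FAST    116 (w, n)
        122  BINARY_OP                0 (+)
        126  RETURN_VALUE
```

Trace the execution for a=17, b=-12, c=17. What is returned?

LOAD_FAST a → push 17. Stack: [17]
LOAD_CONST → push 1. Stack: [17, 1]
BINARY_OP >> → 17 >> 1 = 8. Stack: [8]
LOAD_FAST a → push 17. Stack: [8, 17]
BINARY_OP - → 8 - 17 = -9. Stack: [-9]
STORE_FAST p → p=-9. Stack: []
LOAD_FAST_LOAD_FAST b,a → push -12,17. Stack: [-12, 17]
BINARY_OP ^ → -12 ^ 17 = -27. Stack: [-27]
LOAD_FAST p → push -9. Stack: [-27, -9]
LOAD_CONST → push 6. Stack: [-27, -9, 6]
BINARY_OP + → -9 + 6 = -3. Stack: [-27, -3]
BINARY_OP % → -27 % -3 = 0. Stack: [0]
STORE_FAST p → p=0. Stack: []
LOAD_CONST → push 4. Stack: [4]
LOAD_FAST p → push 0. Stack: [4, 0]
BINARY_OP - → 4 - 0 = 4. Stack: [4]
LOAD_FAST a → push 17. Stack: [4, 17]
BINARY_OP + → 4 + 17 = 21. Stack: [21]
STORE_FAST n → n=21. Stack: []
LOAD_FAST_LOAD_FAST a,c → push 17,17. Stack: [17, 17]
BINARY_OP % → 17 % 17 = 0. Stack: [0]
LOAD_CONST → push 9. Stack: [0, 9]
BINARY_OP | → 0 | 9 = 9. Stack: [9]
STORE_FAST k → k=9. Stack: []
LOAD_FAST n → push 21. Stack: [21]
LOAD_CONST → push 2. Stack: [21, 2]
BINARY_OP % → 21 % 2 = 1. Stack: [1]
LOAD_CONST → push 2. Stack: [1, 2]
LOAD_FAST a → push 17. Stack: [1, 2, 17]
BINARY_OP - → 2 - 17 = -15. Stack: [1, -15]
BINARY_OP + → 1 + -15 = -14. Stack: [-14]
STORE_FAST q → q=-14. Stack: []
LOAD_CONST → push 11. Stack: [11]
LOAD_FAST k → push 9. Stack: [11, 9]
BINARY_OP ^ → 11 ^ 9 = 2. Stack: [2]
STORE_FAST q → q=2. Stack: []
LOAD_CONST → push 2. Stack: [2]
LOAD_FAST q → push 2. Stack: [2, 2]
BINARY_OP - → 2 - 2 = 0. Stack: [0]
STORE_FAST w → w=0. Stack: []
LOAD_CONST → push 7. Stack: [7]
LOAD_FAST a → push 17. Stack: [7, 17]
BINARY_OP - → 7 - 17 = -10. Stack: [-10]
STORE_FAST w → w=-10. Stack: []
LOAD_FAST_LOAD_FAST w,n → push -10,21. Stack: [-10, 21]
BINARY_OP + → -10 + 21 = 11. Stack: [11]
RETURN_VALUE → return 11.

11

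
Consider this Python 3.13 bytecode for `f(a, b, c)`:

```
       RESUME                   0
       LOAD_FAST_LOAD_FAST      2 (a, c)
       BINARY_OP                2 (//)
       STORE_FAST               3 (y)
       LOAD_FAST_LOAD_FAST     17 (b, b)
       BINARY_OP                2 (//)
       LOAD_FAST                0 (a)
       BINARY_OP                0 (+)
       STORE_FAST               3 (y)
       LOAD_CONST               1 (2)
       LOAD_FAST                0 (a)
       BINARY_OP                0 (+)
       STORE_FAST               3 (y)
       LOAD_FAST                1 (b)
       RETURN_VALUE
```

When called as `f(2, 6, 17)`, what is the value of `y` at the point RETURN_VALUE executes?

LOAD_FAST_LOAD_FAST a,c → push 2,17. Stack: [2, 17]
BINARY_OP // → 2 // 17 = 0. Stack: [0]
STORE_FAST y → y=0. Stack: []
LOAD_FAST_LOAD_FAST b,b → push 6,6. Stack: [6, 6]
BINARY_OP // → 6 // 6 = 1. Stack: [1]
LOAD_FAST a → push 2. Stack: [1, 2]
BINARY_OP + → 1 + 2 = 3. Stack: [3]
STORE_FAST y → y=3. Stack: []
LOAD_CONST → push 2. Stack: [2]
LOAD_FAST a → push 2. Stack: [2, 2]
BINARY_OP + → 2 + 2 = 4. Stack: [4]
STORE_FAST y → y=4. Stack: []
LOAD_FAST b → push 6. Stack: [6]
RETURN_VALUE → return 6.

4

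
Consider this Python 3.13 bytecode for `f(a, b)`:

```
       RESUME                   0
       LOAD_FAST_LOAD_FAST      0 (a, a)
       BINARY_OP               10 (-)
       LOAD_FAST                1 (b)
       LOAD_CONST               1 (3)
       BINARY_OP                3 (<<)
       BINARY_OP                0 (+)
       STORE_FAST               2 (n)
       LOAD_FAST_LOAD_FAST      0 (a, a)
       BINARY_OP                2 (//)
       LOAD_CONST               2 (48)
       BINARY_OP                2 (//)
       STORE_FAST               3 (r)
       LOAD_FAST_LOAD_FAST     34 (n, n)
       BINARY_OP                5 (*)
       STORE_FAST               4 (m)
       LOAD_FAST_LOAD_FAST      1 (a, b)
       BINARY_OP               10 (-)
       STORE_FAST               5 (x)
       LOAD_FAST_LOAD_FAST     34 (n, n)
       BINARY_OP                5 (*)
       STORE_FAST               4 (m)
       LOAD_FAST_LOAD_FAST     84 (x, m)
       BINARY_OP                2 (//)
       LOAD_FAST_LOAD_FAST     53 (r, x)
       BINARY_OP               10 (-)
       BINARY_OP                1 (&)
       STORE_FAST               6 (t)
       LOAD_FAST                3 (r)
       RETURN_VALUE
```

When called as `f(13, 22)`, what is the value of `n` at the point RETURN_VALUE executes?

LOAD_FAST_LOAD_FAST a,a → push 13,13. Stack: [13, 13]
BINARY_OP - → 13 - 13 = 0. Stack: [0]
LOAD_FAST b → push 22. Stack: [0, 22]
LOAD_CONST → push 3. Stack: [0, 22, 3]
BINARY_OP << → 22 << 3 = 176. Stack: [0, 176]
BINARY_OP + → 0 + 176 = 176. Stack: [176]
STORE_FAST n → n=176. Stack: []
LOAD_FAST_LOAD_FAST a,a → push 13,13. Stack: [13, 13]
BINARY_OP // → 13 // 13 = 1. Stack: [1]
LOAD_CONST → push 48. Stack: [1, 48]
BINARY_OP // → 1 // 48 = 0. Stack: [0]
STORE_FAST r → r=0. Stack: []
LOAD_FAST_LOAD_FAST n,n → push 176,176. Stack: [176, 176]
BINARY_OP * → 176 * 176 = 30976. Stack: [30976]
STORE_FAST m → m=30976. Stack: []
LOAD_FAST_LOAD_FAST a,b → push 13,22. Stack: [13, 22]
BINARY_OP - → 13 - 22 = -9. Stack: [-9]
STORE_FAST x → x=-9. Stack: []
LOAD_FAST_LOAD_FAST n,n → push 176,176. Stack: [176, 176]
BINARY_OP * → 176 * 176 = 30976. Stack: [30976]
STORE_FAST m → m=30976. Stack: []
LOAD_FAST_LOAD_FAST x,m → push -9,30976. Stack: [-9, 30976]
BINARY_OP // → -9 // 30976 = -1. Stack: [-1]
LOAD_FAST_LOAD_FAST r,x → push 0,-9. Stack: [-1, 0, -9]
BINARY_OP - → 0 - -9 = 9. Stack: [-1, 9]
BINARY_OP & → -1 & 9 = 9. Stack: [9]
STORE_FAST t → t=9. Stack: []
LOAD_FAST r → push 0. Stack: [0]
RETURN_VALUE → return 0.

176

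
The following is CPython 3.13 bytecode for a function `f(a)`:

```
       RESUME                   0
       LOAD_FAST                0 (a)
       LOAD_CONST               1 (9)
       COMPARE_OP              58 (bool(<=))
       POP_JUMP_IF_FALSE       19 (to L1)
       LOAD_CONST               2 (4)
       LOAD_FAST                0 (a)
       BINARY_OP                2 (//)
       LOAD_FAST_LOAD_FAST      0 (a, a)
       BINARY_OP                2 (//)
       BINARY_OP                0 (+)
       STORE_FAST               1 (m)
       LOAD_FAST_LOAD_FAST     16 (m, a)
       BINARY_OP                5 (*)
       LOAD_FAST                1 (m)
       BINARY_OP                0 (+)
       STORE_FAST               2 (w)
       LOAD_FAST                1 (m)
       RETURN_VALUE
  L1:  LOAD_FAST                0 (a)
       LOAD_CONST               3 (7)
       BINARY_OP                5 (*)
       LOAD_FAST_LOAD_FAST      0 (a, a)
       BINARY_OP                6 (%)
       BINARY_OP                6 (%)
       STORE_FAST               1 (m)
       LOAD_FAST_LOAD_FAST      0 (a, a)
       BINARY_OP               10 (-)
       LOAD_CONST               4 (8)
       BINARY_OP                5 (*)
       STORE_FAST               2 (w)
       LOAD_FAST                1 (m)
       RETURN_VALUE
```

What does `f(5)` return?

LOAD_FAST a → push 5. Stack: [5]
LOAD_CONST → push 9. Stack: [5, 9]
COMPARE_OP bool(<=) → 5 vs 9 = True. Stack: [True]
POP_JUMP_IF_FALSE → pop True; no jump. Stack: []
LOAD_CONST → push 4. Stack: [4]
LOAD_FAST a → push 5. Stack: [4, 5]
BINARY_OP // → 4 // 5 = 0. Stack: [0]
LOAD_FAST_LOAD_FAST a,a → push 5,5. Stack: [0, 5, 5]
BINARY_OP // → 5 // 5 = 1. Stack: [0, 1]
BINARY_OP + → 0 + 1 = 1. Stack: [1]
STORE_FAST m → m=1. Stack: []
LOAD_FAST_LOAD_FAST m,a → push 1,5. Stack: [1, 5]
BINARY_OP * → 1 * 5 = 5. Stack: [5]
LOAD_FAST m → push 1. Stack: [5, 1]
BINARY_OP + → 5 + 1 = 6. Stack: [6]
STORE_FAST w → w=6. Stack: []
LOAD_FAST m → push 1. Stack: [1]
RETURN_VALUE → return 1.

1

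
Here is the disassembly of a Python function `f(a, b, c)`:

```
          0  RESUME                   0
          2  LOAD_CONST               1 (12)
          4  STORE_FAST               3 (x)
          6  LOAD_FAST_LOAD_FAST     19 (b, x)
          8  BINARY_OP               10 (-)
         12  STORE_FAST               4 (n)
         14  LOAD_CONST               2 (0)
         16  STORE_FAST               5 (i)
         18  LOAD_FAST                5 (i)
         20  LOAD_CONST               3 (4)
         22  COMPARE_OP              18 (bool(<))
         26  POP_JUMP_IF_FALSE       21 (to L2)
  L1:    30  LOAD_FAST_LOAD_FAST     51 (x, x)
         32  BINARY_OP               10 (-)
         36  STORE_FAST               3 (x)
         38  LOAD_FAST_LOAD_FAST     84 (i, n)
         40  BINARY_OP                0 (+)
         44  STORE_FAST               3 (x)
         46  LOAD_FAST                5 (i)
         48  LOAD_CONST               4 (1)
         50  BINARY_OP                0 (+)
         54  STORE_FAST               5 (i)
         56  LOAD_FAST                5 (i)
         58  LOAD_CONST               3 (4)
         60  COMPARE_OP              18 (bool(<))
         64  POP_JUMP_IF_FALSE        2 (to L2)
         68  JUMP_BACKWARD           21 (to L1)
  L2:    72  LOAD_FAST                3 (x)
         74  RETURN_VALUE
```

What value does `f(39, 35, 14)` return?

26

LOAD_CONST → push 12
STORE_FAST x → x=12
LOAD_FAST_LOAD_FAST b,x → push 35,12
BINARY_OP - → 35 - 12 = 23
STORE_FAST n → n=23
LOAD_CONST → push 0
STORE_FAST i → i=0
LOAD_FAST i → push 0
LOAD_CONST → push 4
COMPARE_OP bool(<) → 0 vs 4 = True
POP_JUMP_IF_FALSE → pop True; no jump
LOAD_FAST_LOAD_FAST x,x → push 12,12
BINARY_OP - → 12 - 12 = 0
STORE_FAST x → x=0
LOAD_FAST_LOAD_FAST i,n → push 0,23
BINARY_OP + → 0 + 23 = 23
STORE_FAST x → x=23
LOAD_FAST i → push 0
LOAD_CONST → push 1
BINARY_OP + → 0 + 1 = 1
STORE_FAST i → i=1
LOAD_FAST i → push 1
LOAD_CONST → push 4
COMPARE_OP bool(<) → 1 vs 4 = True
POP_JUMP_IF_FALSE → pop True; no jump
LOAD_FAST_LOAD_FAST x,x → push 23,23
BINARY_OP - → 23 - 23 = 0
STORE_FAST x → x=0
LOAD_FAST_LOAD_FAST i,n → push 1,23
BINARY_OP + → 1 + 23 = 24
STORE_FAST x → x=24
LOAD_FAST i → push 1
LOAD_CONST → push 1
BINARY_OP + → 1 + 1 = 2
STORE_FAST i → i=2
LOAD_FAST i → push 2
LOAD_CONST → push 4
COMPARE_OP bool(<) → 2 vs 4 = True
POP_JUMP_IF_FALSE → pop True; no jump
LOAD_FAST_LOAD_FAST x,x → push 24,24
BINARY_OP - → 24 - 24 = 0
STORE_FAST x → x=0
LOAD_FAST_LOAD_FAST i,n → push 2,23
BINARY_OP + → 2 + 23 = 25
STORE_FAST x → x=25
LOAD_FAST i → push 2
LOAD_CONST → push 1
BINARY_OP + → 2 + 1 = 3
STORE_FAST i → i=3
LOAD_FAST i → push 3
LOAD_CONST → push 4
COMPARE_OP bool(<) → 3 vs 4 = True
POP_JUMP_IF_FALSE → pop True; no jump
LOAD_FAST_LOAD_FAST x,x → push 25,25
BINARY_OP - → 25 - 25 = 0
STORE_FAST x → x=0
LOAD_FAST_LOAD_FAST i,n → push 3,23
BINARY_OP + → 3 + 23 = 26
STORE_FAST x → x=26
LOAD_FAST i → push 3
LOAD_CONST → push 1
BINARY_OP + → 3 + 1 = 4
STORE_FAST i → i=4
LOAD_FAST i → push 4
LOAD_CONST → push 4
COMPARE_OP bool(<) → 4 vs 4 = False
POP_JUMP_IF_FALSE → pop False; jump
LOAD_FAST x → push 26
RETURN_VALUE → return 26.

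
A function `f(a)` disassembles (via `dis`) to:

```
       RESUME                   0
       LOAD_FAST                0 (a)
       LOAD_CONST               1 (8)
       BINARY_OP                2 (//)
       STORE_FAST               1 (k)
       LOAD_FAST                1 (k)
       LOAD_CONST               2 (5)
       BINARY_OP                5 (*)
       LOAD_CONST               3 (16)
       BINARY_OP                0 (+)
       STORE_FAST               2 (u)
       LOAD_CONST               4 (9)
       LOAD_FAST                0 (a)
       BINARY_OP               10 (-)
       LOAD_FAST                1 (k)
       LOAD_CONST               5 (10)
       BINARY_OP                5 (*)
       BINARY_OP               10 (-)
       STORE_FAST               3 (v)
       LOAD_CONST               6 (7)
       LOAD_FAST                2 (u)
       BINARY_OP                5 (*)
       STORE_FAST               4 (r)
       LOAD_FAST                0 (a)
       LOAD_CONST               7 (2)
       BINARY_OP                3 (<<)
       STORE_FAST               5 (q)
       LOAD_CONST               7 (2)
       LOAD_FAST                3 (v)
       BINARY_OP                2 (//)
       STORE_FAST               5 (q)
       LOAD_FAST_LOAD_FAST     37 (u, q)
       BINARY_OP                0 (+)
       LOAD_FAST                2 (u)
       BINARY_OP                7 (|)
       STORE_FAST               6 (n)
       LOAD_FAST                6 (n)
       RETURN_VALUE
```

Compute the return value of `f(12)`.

LOAD_FAST a → push 12. Stack: [12]
LOAD_CONST → push 8. Stack: [12, 8]
BINARY_OP // → 12 // 8 = 1. Stack: [1]
STORE_FAST k → k=1. Stack: []
LOAD_FAST k → push 1. Stack: [1]
LOAD_CONST → push 5. Stack: [1, 5]
BINARY_OP * → 1 * 5 = 5. Stack: [5]
LOAD_CONST → push 16. Stack: [5, 16]
BINARY_OP + → 5 + 16 = 21. Stack: [21]
STORE_FAST u → u=21. Stack: []
LOAD_CONST → push 9. Stack: [9]
LOAD_FAST a → push 12. Stack: [9, 12]
BINARY_OP - → 9 - 12 = -3. Stack: [-3]
LOAD_FAST k → push 1. Stack: [-3, 1]
LOAD_CONST → push 10. Stack: [-3, 1, 10]
BINARY_OP * → 1 * 10 = 10. Stack: [-3, 10]
BINARY_OP - → -3 - 10 = -13. Stack: [-13]
STORE_FAST v → v=-13. Stack: []
LOAD_CONST → push 7. Stack: [7]
LOAD_FAST u → push 21. Stack: [7, 21]
BINARY_OP * → 7 * 21 = 147. Stack: [147]
STORE_FAST r → r=147. Stack: []
LOAD_FAST a → push 12. Stack: [12]
LOAD_CONST → push 2. Stack: [12, 2]
BINARY_OP << → 12 << 2 = 48. Stack: [48]
STORE_FAST q → q=48. Stack: []
LOAD_CONST → push 2. Stack: [2]
LOAD_FAST v → push -13. Stack: [2, -13]
BINARY_OP // → 2 // -13 = -1. Stack: [-1]
STORE_FAST q → q=-1. Stack: []
LOAD_FAST_LOAD_FAST u,q → push 21,-1. Stack: [21, -1]
BINARY_OP + → 21 + -1 = 20. Stack: [20]
LOAD_FAST u → push 21. Stack: [20, 21]
BINARY_OP | → 20 | 21 = 21. Stack: [21]
STORE_FAST n → n=21. Stack: []
LOAD_FAST n → push 21. Stack: [21]
RETURN_VALUE → return 21.

21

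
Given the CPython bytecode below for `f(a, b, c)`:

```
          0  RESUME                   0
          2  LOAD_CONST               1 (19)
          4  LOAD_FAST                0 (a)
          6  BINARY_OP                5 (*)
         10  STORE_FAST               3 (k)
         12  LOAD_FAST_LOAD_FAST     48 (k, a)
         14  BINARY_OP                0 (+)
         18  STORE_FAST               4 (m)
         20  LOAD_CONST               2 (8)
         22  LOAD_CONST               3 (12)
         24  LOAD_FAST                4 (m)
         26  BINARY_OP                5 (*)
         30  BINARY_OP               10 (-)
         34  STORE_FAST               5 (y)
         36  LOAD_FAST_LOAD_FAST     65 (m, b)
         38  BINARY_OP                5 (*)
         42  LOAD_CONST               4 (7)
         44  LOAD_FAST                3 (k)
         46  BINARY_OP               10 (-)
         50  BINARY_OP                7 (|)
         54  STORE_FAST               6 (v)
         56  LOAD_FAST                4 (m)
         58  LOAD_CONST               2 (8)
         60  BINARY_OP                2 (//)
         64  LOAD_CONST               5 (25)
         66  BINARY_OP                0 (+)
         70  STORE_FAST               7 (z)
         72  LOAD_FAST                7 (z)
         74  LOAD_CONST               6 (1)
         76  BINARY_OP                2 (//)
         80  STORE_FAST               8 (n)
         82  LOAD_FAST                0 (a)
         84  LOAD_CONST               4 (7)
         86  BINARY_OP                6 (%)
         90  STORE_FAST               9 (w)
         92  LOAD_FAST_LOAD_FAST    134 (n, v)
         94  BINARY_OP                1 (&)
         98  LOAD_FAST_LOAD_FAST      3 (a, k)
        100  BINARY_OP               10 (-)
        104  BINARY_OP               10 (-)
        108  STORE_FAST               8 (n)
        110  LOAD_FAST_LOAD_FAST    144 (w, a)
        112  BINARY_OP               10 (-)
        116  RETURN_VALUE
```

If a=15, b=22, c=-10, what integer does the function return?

LOAD_CONST → push 19. Stack: [19]
LOAD_FAST a → push 15. Stack: [19, 15]
BINARY_OP * → 19 * 15 = 285. Stack: [285]
STORE_FAST k → k=285. Stack: []
LOAD_FAST_LOAD_FAST k,a → push 285,15. Stack: [285, 15]
BINARY_OP + → 285 + 15 = 300. Stack: [300]
STORE_FAST m → m=300. Stack: []
LOAD_CONST → push 8. Stack: [8]
LOAD_CONST → push 12. Stack: [8, 12]
LOAD_FAST m → push 300. Stack: [8, 12, 300]
BINARY_OP * → 12 * 300 = 3600. Stack: [8, 3600]
BINARY_OP - → 8 - 3600 = -3592. Stack: [-3592]
STORE_FAST y → y=-3592. Stack: []
LOAD_FAST_LOAD_FAST m,b → push 300,22. Stack: [300, 22]
BINARY_OP * → 300 * 22 = 6600. Stack: [6600]
LOAD_CONST → push 7. Stack: [6600, 7]
LOAD_FAST k → push 285. Stack: [6600, 7, 285]
BINARY_OP - → 7 - 285 = -278. Stack: [6600, -278]
BINARY_OP | → 6600 | -278 = -22. Stack: [-22]
STORE_FAST v → v=-22. Stack: []
LOAD_FAST m → push 300. Stack: [300]
LOAD_CONST → push 8. Stack: [300, 8]
BINARY_OP // → 300 // 8 = 37. Stack: [37]
LOAD_CONST → push 25. Stack: [37, 25]
BINARY_OP + → 37 + 25 = 62. Stack: [62]
STORE_FAST z → z=62. Stack: []
LOAD_FAST z → push 62. Stack: [62]
LOAD_CONST → push 1. Stack: [62, 1]
BINARY_OP // → 62 // 1 = 62. Stack: [62]
STORE_FAST n → n=62. Stack: []
LOAD_FAST a → push 15. Stack: [15]
LOAD_CONST → push 7. Stack: [15, 7]
BINARY_OP % → 15 % 7 = 1. Stack: [1]
STORE_FAST w → w=1. Stack: []
LOAD_FAST_LOAD_FAST n,v → push 62,-22. Stack: [62, -22]
BINARY_OP & → 62 & -22 = 42. Stack: [42]
LOAD_FAST_LOAD_FAST a,k → push 15,285. Stack: [42, 15, 285]
BINARY_OP - → 15 - 285 = -270. Stack: [42, -270]
BINARY_OP - → 42 - -270 = 312. Stack: [312]
STORE_FAST n → n=312. Stack: []
LOAD_FAST_LOAD_FAST w,a → push 1,15. Stack: [1, 15]
BINARY_OP - → 1 - 15 = -14. Stack: [-14]
RETURN_VALUE → return -14.

-14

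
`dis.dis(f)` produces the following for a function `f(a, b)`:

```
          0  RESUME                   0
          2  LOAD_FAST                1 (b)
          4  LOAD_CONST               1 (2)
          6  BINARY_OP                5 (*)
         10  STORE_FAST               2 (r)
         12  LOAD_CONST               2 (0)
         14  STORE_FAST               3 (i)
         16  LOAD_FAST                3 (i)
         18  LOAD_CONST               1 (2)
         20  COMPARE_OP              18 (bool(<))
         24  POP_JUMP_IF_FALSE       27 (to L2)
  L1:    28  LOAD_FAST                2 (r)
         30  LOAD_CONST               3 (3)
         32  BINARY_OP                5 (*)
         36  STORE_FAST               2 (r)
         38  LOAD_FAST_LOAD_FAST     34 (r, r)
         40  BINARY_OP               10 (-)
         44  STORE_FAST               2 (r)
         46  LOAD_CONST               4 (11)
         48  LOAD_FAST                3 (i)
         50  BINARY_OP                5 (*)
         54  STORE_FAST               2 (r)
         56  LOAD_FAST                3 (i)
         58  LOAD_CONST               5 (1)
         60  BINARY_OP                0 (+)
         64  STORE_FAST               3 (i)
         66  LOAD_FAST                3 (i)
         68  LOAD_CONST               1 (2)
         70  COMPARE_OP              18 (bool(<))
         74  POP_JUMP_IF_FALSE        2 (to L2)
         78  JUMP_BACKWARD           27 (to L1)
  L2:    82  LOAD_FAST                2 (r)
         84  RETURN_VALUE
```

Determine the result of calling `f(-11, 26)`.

LOAD_FAST b → push 26. Stack: [26]
LOAD_CONST → push 2. Stack: [26, 2]
BINARY_OP * → 26 * 2 = 52. Stack: [52]
STORE_FAST r → r=52. Stack: []
LOAD_CONST → push 0. Stack: [0]
STORE_FAST i → i=0. Stack: []
LOAD_FAST i → push 0. Stack: [0]
LOAD_CONST → push 2. Stack: [0, 2]
COMPARE_OP bool(<) → 0 vs 2 = True. Stack: [True]
POP_JUMP_IF_FALSE → pop True; no jump. Stack: []
LOAD_FAST r → push 52. Stack: [52]
LOAD_CONST → push 3. Stack: [52, 3]
BINARY_OP * → 52 * 3 = 156. Stack: [156]
STORE_FAST r → r=156. Stack: []
LOAD_FAST_LOAD_FAST r,r → push 156,156. Stack: [156, 156]
BINARY_OP - → 156 - 156 = 0. Stack: [0]
STORE_FAST r → r=0. Stack: []
LOAD_CONST → push 11. Stack: [11]
LOAD_FAST i → push 0. Stack: [11, 0]
BINARY_OP * → 11 * 0 = 0. Stack: [0]
STORE_FAST r → r=0. Stack: []
LOAD_FAST i → push 0. Stack: [0]
LOAD_CONST → push 1. Stack: [0, 1]
BINARY_OP + → 0 + 1 = 1. Stack: [1]
STORE_FAST i → i=1. Stack: []
LOAD_FAST i → push 1. Stack: [1]
LOAD_CONST → push 2. Stack: [1, 2]
COMPARE_OP bool(<) → 1 vs 2 = True. Stack: [True]
POP_JUMP_IF_FALSE → pop True; no jump. Stack: []
LOAD_FAST r → push 0. Stack: [0]
LOAD_CONST → push 3. Stack: [0, 3]
BINARY_OP * → 0 * 3 = 0. Stack: [0]
STORE_FAST r → r=0. Stack: []
LOAD_FAST_LOAD_FAST r,r → push 0,0. Stack: [0, 0]
BINARY_OP - → 0 - 0 = 0. Stack: [0]
STORE_FAST r → r=0. Stack: []
LOAD_CONST → push 11. Stack: [11]
LOAD_FAST i → push 1. Stack: [11, 1]
BINARY_OP * → 11 * 1 = 11. Stack: [11]
STORE_FAST r → r=11. Stack: []
LOAD_FAST i → push 1. Stack: [1]
LOAD_CONST → push 1. Stack: [1, 1]
BINARY_OP + → 1 + 1 = 2. Stack: [2]
STORE_FAST i → i=2. Stack: []
LOAD_FAST i → push 2. Stack: [2]
LOAD_CONST → push 2. Stack: [2, 2]
COMPARE_OP bool(<) → 2 vs 2 = False. Stack: [False]
POP_JUMP_IF_FALSE → pop False; jump. Stack: []
LOAD_FAST r → push 11. Stack: [11]
RETURN_VALUE → return 11.

11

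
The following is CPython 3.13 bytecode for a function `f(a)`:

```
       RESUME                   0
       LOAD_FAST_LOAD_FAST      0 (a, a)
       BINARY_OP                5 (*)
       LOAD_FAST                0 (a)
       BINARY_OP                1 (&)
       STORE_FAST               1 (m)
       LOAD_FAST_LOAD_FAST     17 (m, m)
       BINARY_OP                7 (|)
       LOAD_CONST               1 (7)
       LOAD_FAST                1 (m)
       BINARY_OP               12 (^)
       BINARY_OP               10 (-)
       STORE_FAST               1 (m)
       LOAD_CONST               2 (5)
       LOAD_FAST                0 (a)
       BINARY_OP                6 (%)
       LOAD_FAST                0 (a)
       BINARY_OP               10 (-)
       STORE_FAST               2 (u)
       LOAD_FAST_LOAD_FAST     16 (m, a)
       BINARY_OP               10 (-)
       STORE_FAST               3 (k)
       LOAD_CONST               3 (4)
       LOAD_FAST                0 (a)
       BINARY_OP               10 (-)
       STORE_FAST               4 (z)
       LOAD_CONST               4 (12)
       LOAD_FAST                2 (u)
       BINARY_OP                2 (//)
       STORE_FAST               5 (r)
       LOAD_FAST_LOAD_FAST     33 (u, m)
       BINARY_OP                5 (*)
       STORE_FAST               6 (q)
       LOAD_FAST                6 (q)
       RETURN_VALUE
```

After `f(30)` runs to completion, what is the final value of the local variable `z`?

LOAD_FAST_LOAD_FAST a,a → push 30,30. Stack: [30, 30]
BINARY_OP * → 30 * 30 = 900. Stack: [900]
LOAD_FAST a → push 30. Stack: [900, 30]
BINARY_OP & → 900 & 30 = 4. Stack: [4]
STORE_FAST m → m=4. Stack: []
LOAD_FAST_LOAD_FAST m,m → push 4,4. Stack: [4, 4]
BINARY_OP | → 4 | 4 = 4. Stack: [4]
LOAD_CONST → push 7. Stack: [4, 7]
LOAD_FAST m → push 4. Stack: [4, 7, 4]
BINARY_OP ^ → 7 ^ 4 = 3. Stack: [4, 3]
BINARY_OP - → 4 - 3 = 1. Stack: [1]
STORE_FAST m → m=1. Stack: []
LOAD_CONST → push 5. Stack: [5]
LOAD_FAST a → push 30. Stack: [5, 30]
BINARY_OP % → 5 % 30 = 5. Stack: [5]
LOAD_FAST a → push 30. Stack: [5, 30]
BINARY_OP - → 5 - 30 = -25. Stack: [-25]
STORE_FAST u → u=-25. Stack: []
LOAD_FAST_LOAD_FAST m,a → push 1,30. Stack: [1, 30]
BINARY_OP - → 1 - 30 = -29. Stack: [-29]
STORE_FAST k → k=-29. Stack: []
LOAD_CONST → push 4. Stack: [4]
LOAD_FAST a → push 30. Stack: [4, 30]
BINARY_OP - → 4 - 30 = -26. Stack: [-26]
STORE_FAST z → z=-26. Stack: []
LOAD_CONST → push 12. Stack: [12]
LOAD_FAST u → push -25. Stack: [12, -25]
BINARY_OP // → 12 // -25 = -1. Stack: [-1]
STORE_FAST r → r=-1. Stack: []
LOAD_FAST_LOAD_FAST u,m → push -25,1. Stack: [-25, 1]
BINARY_OP * → -25 * 1 = -25. Stack: [-25]
STORE_FAST q → q=-25. Stack: []
LOAD_FAST q → push -25. Stack: [-25]
RETURN_VALUE → return -25.

-26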